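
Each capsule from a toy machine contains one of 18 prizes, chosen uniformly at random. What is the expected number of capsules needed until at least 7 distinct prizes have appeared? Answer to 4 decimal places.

With k distinct prizes already seen, the next new one arrives after an expected 18/(18-k) capsules.
Sum over k = 0,...,6: E = 18/18 + 18/17 + 18/16 + ... + 18/13 + 18/12 = 8.55415.

8.5542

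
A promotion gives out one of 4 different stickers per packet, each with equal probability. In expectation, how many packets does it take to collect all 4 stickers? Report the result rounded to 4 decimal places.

After k distinct stickers have appeared, the next packet gives a new one with probability (4-k)/4, so the expected wait for the (k+1)-th is 4/(4-k).
E[T] = 4/4 + 4/3 + 4/2 + 4/1 = 4·H_{4}.
H_{4} = 2.08333, so E[T] = 8.33333.

8.3333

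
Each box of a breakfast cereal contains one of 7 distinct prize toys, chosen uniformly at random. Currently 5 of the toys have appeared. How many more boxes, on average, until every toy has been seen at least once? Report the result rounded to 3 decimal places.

10.500

The wait to go from k to k+1 distinct toys is geometric with mean 7/(7-k).
Sum over k = 5,...,6: E = 7/2 + 7/1 = 10.5000.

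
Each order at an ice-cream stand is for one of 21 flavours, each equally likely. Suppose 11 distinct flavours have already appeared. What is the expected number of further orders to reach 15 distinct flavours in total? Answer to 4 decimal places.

10.0583

With k distinct flavours already seen, the next new one takes an expected 21/(21-k) orders.
Sum over k = 11,...,14: E = 21/10 + 21/9 + 21/8 + 21/7 = 10.05833.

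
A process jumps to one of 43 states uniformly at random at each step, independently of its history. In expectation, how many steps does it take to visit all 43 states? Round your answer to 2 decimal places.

187.05

Split into phases: going from k distinct to k+1 distinct takes on average 43/(43-k) steps.
E[T] = 43/43 + 43/42 + 43/41 + ... + 43/2 + 43/1 = 43·H_{43}.
H_{43} = 4.350, so E[T] = 187.050.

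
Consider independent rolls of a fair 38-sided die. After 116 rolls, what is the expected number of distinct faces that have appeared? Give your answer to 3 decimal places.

For each face, P(seen in 116 rolls) = 1 - (37/38)^116 = 0.9547.
By linearity of expectation, E[distinct seen] = 38·(1 - (37/38)^116) = 36.2770.

36.277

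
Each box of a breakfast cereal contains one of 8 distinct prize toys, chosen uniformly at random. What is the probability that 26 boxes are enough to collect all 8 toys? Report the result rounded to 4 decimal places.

By inclusion–exclusion over which toys are missing,
P(all seen) = Σ_{j=0}^{8} (-1)^j C(8,j)((8-j)/8)^26
= 1.00000 - 0.24848 + 0.01580 - 0.00028 + 0.00000 - 0.00000 + 0.00000 - 0.00000 + 0.00000
= 0.76704.

0.7670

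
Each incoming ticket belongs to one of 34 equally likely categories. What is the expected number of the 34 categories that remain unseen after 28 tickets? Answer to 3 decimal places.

For each category, P(unseen after 28) = (33/34)^28 = 0.4335.
By linearity of expectation, E[unseen] = 34·(33/34)^28 = 14.7387.

14.739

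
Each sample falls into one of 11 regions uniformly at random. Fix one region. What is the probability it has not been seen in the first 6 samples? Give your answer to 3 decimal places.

On each sample the fixed region fails to appear with probability 10/11.
P(still missing after 6) = (10/11)^6 = 0.5645.

0.564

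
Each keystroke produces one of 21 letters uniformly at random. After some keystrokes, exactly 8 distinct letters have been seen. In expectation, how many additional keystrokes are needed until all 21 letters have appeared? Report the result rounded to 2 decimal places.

The wait to go from k to k+1 distinct letters is geometric with mean 21/(21-k).
Sum over k = 8,...,20: E = 21/13 + 21/12 + 21/11 + ... + 21/2 + 21/1 = 66.783.

66.78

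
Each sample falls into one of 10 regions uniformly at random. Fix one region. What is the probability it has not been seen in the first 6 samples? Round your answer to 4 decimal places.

On each sample the fixed region fails to appear with probability 9/10.
P(still missing after 6) = (9/10)^6 = 0.53144.

0.5314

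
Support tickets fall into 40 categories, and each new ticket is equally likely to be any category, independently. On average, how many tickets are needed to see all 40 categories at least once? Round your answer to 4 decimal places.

The wait to go from k to k+1 distinct categories is geometric with mean 40/(40-k).
E[T] = 40/40 + 40/39 + 40/38 + ... + 40/2 + 40/1 = 40·H_{40}.
H_{40} = 4.27854, so E[T] = 171.14172.

171.1417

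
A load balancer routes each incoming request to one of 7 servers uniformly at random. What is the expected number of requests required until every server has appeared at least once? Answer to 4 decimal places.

The wait to go from k to k+1 distinct servers is geometric with mean 7/(7-k).
E[T] = 7/7 + 7/6 + 7/5 + ... + 7/2 + 7/1 = 7·H_{7}.
H_{7} = 2.59286, so E[T] = 18.15000.

18.1500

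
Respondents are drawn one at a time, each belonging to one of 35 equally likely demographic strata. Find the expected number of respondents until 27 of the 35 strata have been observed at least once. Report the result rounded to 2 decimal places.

Going from k to k+1 distinct takes a geometric number of respondents with mean 35/(35-k).
Sum over k = 0,...,26: E = 35/35 + 35/34 + 35/33 + ... + 35/10 + 35/9 = 50.012.

50.01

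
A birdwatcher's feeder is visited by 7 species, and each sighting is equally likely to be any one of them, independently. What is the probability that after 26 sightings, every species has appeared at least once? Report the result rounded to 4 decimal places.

By inclusion–exclusion over which species are missing,
P(all seen) = Σ_{j=0}^{7} (-1)^j C(7,j)((7-j)/7)^26
= 1.00000 - 0.12720 + 0.00333 - 0.00002 + 0.00000 - 0.00000 + 0.00000 - 0.00000
= 0.87612.

0.8761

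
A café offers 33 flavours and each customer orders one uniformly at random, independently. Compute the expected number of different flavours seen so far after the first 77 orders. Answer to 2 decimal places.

29.91

For each flavour, P(seen in 77 orders) = 1 - (32/33)^77 = 0.906.
By linearity of expectation, E[distinct seen] = 33·(1 - (32/33)^77) = 29.913.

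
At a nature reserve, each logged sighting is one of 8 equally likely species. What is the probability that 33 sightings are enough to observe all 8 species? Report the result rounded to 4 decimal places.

0.9045

Let A_i be the event that species i is missing after 33 sightings. By inclusion–exclusion on the A_i,
P(all seen) = Σ_{j=0}^{8} (-1)^j C(8,j)((8-j)/8)^33
= 1.00000 - 0.09758 + 0.00211 - 0.00001 + 0.00000 - 0.00000 + 0.00000 - 0.00000 + 0.00000
= 0.90452.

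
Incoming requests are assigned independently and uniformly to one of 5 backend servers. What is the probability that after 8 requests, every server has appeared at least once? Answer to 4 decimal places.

0.3226

Let A_i be the event that server i is missing after 8 requests. By inclusion–exclusion on the A_i,
P(all seen) = Σ_{j=0}^{5} (-1)^j C(5,j)((5-j)/5)^8
= 1.00000 - 0.83886 + 0.16796 - 0.00655 + 0.00001 - 0.00000
= 0.32256.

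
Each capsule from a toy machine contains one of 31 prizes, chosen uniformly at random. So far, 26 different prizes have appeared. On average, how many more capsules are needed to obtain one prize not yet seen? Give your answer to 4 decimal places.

6.2000

The number of capsules until the next new prize is geometric with success probability 5/31, so its mean is 31/5.
E = 31/5 = 6.20000.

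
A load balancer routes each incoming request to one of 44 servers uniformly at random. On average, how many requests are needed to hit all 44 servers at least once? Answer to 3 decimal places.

192.400

After k distinct servers have appeared, the next request gives a new one with probability (44-k)/44, so the expected wait for the (k+1)-th is 44/(44-k).
E[T] = 44/44 + 44/43 + 44/42 + ... + 44/2 + 44/1 = 44·H_{44}.
H_{44} = 4.3727, so E[T] = 192.3999.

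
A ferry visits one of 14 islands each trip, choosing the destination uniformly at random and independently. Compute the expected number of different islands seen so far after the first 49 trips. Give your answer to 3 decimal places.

13.629

For each island, P(seen in 49 trips) = 1 - (13/14)^49 = 0.9735.
By linearity of expectation, E[distinct seen] = 14·(1 - (13/14)^49) = 13.6293.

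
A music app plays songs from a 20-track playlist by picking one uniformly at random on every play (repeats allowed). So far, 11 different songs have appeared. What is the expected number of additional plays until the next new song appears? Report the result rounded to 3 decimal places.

2.222

The number of plays until the next new song is geometric with success probability 9/20, so its mean is 20/9.
E = 20/9 = 2.2222.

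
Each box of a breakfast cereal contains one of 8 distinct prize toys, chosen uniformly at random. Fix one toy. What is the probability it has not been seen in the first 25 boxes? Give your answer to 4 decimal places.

Each box misses the fixed toy with probability (8-1)/8 = 7/8, independently.
P(still missing after 25) = (7/8)^25 = 0.03550.

0.0355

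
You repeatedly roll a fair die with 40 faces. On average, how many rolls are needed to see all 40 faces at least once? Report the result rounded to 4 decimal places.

Split into phases: going from k distinct to k+1 distinct takes on average 40/(40-k) rolls.
E[T] = 40/40 + 40/39 + 40/38 + ... + 40/2 + 40/1 = 40·H_{40}.
H_{40} = 4.27854, so E[T] = 171.14172.

171.1417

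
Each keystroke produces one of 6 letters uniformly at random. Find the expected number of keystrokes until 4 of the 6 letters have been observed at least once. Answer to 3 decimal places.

Going from k to k+1 distinct takes a geometric number of keystrokes with mean 6/(6-k).
Sum over k = 0,...,3: E = 6/6 + 6/5 + 6/4 + 6/3 = 5.7000.

5.700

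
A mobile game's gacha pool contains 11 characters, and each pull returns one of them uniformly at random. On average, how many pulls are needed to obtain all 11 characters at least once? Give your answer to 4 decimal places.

33.2187

The wait to go from k to k+1 distinct characters is geometric with mean 11/(11-k).
E[T] = 11/11 + 11/10 + 11/9 + ... + 11/2 + 11/1 = 11·H_{11}.
H_{11} = 3.01988, so E[T] = 33.21865.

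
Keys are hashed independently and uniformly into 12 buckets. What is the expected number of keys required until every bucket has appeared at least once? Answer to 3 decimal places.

Split into phases: going from k distinct to k+1 distinct takes on average 12/(12-k) keys.
E[T] = 12/12 + 12/11 + 12/10 + ... + 12/2 + 12/1 = 12·H_{12}.
H_{12} = 3.1032, so E[T] = 37.2385.

37.239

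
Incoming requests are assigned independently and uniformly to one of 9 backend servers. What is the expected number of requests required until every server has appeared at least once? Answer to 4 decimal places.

25.4607

Split into phases: going from k distinct to k+1 distinct takes on average 9/(9-k) requests.
E[T] = 9/9 + 9/8 + 9/7 + ... + 9/2 + 9/1 = 9·H_{9}.
H_{9} = 2.82897, so E[T] = 25.46071.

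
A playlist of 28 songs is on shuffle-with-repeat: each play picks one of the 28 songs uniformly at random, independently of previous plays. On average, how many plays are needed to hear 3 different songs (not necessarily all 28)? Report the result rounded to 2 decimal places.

With k distinct songs already seen, the next new one arrives after an expected 28/(28-k) plays.
Sum over k = 0,...,2: E = 28/28 + 28/27 + 28/26 = 3.114.

3.11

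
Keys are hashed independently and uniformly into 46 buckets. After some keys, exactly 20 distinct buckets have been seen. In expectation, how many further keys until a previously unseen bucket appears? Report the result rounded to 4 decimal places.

The number of keys until the next new bucket is geometric with success probability 26/46, so its mean is 46/26.
E = 46/26 = 1.76923.

1.7692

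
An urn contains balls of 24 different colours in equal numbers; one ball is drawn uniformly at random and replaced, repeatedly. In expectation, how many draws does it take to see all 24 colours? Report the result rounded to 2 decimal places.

90.62

Split into phases: going from k distinct to k+1 distinct takes on average 24/(24-k) draws.
E[T] = 24/24 + 24/23 + 24/22 + ... + 24/2 + 24/1 = 24·H_{24}.
H_{24} = 3.776, so E[T] = 90.623.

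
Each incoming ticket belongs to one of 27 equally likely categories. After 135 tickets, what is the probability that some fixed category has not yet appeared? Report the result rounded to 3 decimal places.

0.006

Each ticket misses the fixed category with probability (27-1)/27 = 26/27, independently.
P(still missing after 135) = (26/27)^135 = 0.0061.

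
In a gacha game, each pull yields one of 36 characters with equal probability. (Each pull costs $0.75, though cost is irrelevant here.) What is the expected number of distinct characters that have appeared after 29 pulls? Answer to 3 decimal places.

20.096

For each character, P(seen in 29 pulls) = 1 - (35/36)^29 = 0.5582.
By linearity of expectation, E[distinct seen] = 36·(1 - (35/36)^29) = 20.0961.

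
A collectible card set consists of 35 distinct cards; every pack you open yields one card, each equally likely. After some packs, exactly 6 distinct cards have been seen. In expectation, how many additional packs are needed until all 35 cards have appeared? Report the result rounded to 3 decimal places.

The wait to go from k to k+1 distinct cards is geometric with mean 35/(35-k).
Sum over k = 6,...,34: E = 35/29 + 35/28 + 35/27 + ... + 35/2 + 35/1 = 138.6579.

138.658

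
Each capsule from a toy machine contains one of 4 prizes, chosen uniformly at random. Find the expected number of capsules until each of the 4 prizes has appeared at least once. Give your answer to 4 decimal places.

8.3333

After k distinct prizes have appeared, the next capsule gives a new one with probability (4-k)/4, so the expected wait for the (k+1)-th is 4/(4-k).
E[T] = 4/4 + 4/3 + 4/2 + 4/1 = 4·H_{4}.
H_{4} = 2.08333, so E[T] = 8.33333.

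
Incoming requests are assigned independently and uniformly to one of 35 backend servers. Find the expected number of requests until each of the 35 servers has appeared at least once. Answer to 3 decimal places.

Split into phases: going from k distinct to k+1 distinct takes on average 35/(35-k) requests.
E[T] = 35/35 + 35/34 + 35/33 + ... + 35/2 + 35/1 = 35·H_{35}.
H_{35} = 4.1468, so E[T] = 145.1373.

145.137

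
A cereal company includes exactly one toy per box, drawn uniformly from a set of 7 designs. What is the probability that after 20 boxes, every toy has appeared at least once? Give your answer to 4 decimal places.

By inclusion–exclusion over which toys are missing,
P(all seen) = Σ_{j=0}^{7} (-1)^j C(7,j)((7-j)/7)^20
= 1.00000 - 0.32075 + 0.02510 - 0.00048 + 0.00000 - 0.00000 + 0.00000 - 0.00000
= 0.70387.

0.7039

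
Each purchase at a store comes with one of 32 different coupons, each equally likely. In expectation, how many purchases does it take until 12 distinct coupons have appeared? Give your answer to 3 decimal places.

14.744

Going from k to k+1 distinct takes a geometric number of purchases with mean 32/(32-k).
Sum over k = 0,...,11: E = 32/32 + 32/31 + 32/30 + ... + 32/22 + 32/21 = 14.7442.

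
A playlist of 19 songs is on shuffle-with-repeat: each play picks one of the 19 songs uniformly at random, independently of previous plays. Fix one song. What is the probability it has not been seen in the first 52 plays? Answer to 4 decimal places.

0.0601

Each play misses the fixed song with probability (19-1)/19 = 18/19, independently.
P(still missing after 52) = (18/19)^52 = 0.06012.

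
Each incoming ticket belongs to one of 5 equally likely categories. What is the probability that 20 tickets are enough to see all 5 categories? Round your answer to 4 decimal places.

By inclusion–exclusion over which categories are missing,
P(all seen) = Σ_{j=0}^{5} (-1)^j C(5,j)((5-j)/5)^20
= 1.00000 - 0.05765 + 0.00037 - 0.00000 + 0.00000 - 0.00000
= 0.94272.

0.9427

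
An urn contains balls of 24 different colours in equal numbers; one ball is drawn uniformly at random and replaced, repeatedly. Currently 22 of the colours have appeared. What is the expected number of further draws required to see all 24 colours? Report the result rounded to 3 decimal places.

The wait to go from k to k+1 distinct colours is geometric with mean 24/(24-k).
Sum over k = 22,...,23: E = 24/2 + 24/1 = 36.0000.

36.000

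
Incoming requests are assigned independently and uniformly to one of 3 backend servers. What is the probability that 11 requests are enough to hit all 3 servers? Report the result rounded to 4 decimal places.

0.9653

By inclusion–exclusion over which servers are missing,
P(all seen) = Σ_{j=0}^{3} (-1)^j C(3,j)((3-j)/3)^11
= 1.00000 - 0.03468 + 0.00002 - 0.00000
= 0.96533.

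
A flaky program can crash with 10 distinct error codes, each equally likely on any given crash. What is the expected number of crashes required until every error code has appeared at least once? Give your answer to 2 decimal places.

After k distinct error codes have appeared, the next crash gives a new one with probability (10-k)/10, so the expected wait for the (k+1)-th is 10/(10-k).
E[T] = 10/10 + 10/9 + 10/8 + ... + 10/2 + 10/1 = 10·H_{10}.
H_{10} = 2.929, so E[T] = 29.290.

29.29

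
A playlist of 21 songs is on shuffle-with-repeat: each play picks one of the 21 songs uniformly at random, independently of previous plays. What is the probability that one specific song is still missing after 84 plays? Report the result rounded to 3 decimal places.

0.017

On each play the fixed song fails to appear with probability 20/21.
P(still missing after 84) = (20/21)^84 = 0.0166.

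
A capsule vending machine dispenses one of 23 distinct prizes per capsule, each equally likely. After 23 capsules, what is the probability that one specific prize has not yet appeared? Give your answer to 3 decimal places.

0.360

Each capsule misses the fixed prize with probability (23-1)/23 = 22/23, independently.
P(still missing after 23) = (22/23)^23 = 0.3597.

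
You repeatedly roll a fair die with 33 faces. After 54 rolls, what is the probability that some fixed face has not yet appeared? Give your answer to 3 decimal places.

Each roll misses the fixed face with probability (33-1)/33 = 32/33, independently.
P(still missing after 54) = (32/33)^54 = 0.1898.

0.190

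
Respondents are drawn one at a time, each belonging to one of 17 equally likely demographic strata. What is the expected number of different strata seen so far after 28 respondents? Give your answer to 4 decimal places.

13.8866

For each stratum, P(seen in 28 respondents) = 1 - (16/17)^28 = 0.81686.
By linearity of expectation, E[distinct seen] = 17·(1 - (16/17)^28) = 13.88657.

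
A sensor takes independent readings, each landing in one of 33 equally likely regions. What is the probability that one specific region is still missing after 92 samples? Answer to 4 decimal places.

On each sample the fixed region fails to appear with probability 32/33.
P(still missing after 92) = (32/33)^92 = 0.05895.

0.0590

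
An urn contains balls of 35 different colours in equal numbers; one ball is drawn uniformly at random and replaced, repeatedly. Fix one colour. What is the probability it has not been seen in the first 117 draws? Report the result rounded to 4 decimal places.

On each draw the fixed colour fails to appear with probability 34/35.
P(still missing after 117) = (34/35)^117 = 0.03366.

0.0337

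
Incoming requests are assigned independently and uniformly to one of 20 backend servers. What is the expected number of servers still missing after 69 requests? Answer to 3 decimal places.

0.581

For each server, P(unseen after 69) = (19/20)^69 = 0.0290.
By linearity of expectation, E[unseen] = 20·(19/20)^69 = 0.5807.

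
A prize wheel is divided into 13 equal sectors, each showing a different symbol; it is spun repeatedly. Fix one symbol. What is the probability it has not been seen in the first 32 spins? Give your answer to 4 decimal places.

Each spin misses the fixed symbol with probability (13-1)/13 = 12/13, independently.
P(still missing after 32) = (12/13)^32 = 0.07720.

0.0772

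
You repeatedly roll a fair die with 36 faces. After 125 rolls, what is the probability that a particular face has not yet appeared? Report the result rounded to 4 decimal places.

On each roll the fixed face fails to appear with probability 35/36.
P(still missing after 125) = (35/36)^125 = 0.02956.

0.0296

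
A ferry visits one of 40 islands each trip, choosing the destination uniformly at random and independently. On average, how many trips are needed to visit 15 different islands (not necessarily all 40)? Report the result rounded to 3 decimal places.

18.503

With k distinct islands already seen, the next new one arrives after an expected 40/(40-k) trips.
Sum over k = 0,...,14: E = 40/40 + 40/39 + 40/38 + ... + 40/27 + 40/26 = 18.5034.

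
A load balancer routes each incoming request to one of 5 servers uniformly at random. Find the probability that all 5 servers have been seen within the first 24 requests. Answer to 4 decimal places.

Let A_i be the event that server i is missing after 24 requests. By inclusion–exclusion on the A_i,
P(all seen) = Σ_{j=0}^{5} (-1)^j C(5,j)((5-j)/5)^24
= 1.00000 - 0.02361 + 0.00005 - 0.00000 + 0.00000 - 0.00000
= 0.97644.

0.9764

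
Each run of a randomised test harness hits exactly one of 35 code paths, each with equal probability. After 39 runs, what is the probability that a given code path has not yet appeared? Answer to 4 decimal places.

Each run misses the fixed code path with probability (35-1)/35 = 34/35, independently.
P(still missing after 39) = (34/35)^39 = 0.32287.

0.3229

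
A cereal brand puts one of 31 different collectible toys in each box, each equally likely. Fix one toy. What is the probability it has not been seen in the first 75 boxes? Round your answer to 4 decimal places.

0.0855

On each box the fixed toy fails to appear with probability 30/31.
P(still missing after 75) = (30/31)^75 = 0.08550.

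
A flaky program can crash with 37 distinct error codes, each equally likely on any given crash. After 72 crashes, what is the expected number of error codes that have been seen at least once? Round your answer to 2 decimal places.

For each error code, P(seen in 72 crashes) = 1 - (36/37)^72 = 0.861.
By linearity of expectation, E[distinct seen] = 37·(1 - (36/37)^72) = 31.854.

31.85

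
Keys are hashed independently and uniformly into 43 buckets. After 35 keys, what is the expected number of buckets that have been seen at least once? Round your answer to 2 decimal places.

24.13

For each bucket, P(seen in 35 keys) = 1 - (42/43)^35 = 0.561.
By linearity of expectation, E[distinct seen] = 43·(1 - (42/43)^35) = 24.129.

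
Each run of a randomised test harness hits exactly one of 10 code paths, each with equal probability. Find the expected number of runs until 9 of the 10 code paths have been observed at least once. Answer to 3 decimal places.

19.290

With k distinct code paths already seen, the next new one arrives after an expected 10/(10-k) runs.
Sum over k = 0,...,8: E = 10/10 + 10/9 + 10/8 + ... + 10/3 + 10/2 = 19.2897.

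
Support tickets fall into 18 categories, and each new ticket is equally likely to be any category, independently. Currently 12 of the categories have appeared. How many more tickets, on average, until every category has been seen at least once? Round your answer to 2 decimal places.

44.10

From k distinct to k+1 distinct takes on average 18/(18-k) tickets.
Sum over k = 12,...,17: E = 18/6 + 18/5 + 18/4 + 18/3 + 18/2 + 18/1 = 44.100.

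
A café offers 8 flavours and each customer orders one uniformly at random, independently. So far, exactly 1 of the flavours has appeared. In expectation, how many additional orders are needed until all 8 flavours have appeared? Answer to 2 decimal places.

With k distinct flavours already seen, the next new one takes an expected 8/(8-k) orders.
Sum over k = 1,...,7: E = 8/7 + 8/6 + 8/5 + ... + 8/2 + 8/1 = 20.743.

20.74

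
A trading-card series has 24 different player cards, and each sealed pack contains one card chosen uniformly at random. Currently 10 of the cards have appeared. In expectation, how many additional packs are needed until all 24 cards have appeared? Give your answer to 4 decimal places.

With k distinct cards already seen, the next new one takes an expected 24/(24-k) packs.
Sum over k = 10,...,23: E = 24/14 + 24/13 + 24/12 + ... + 24/2 + 24/1 = 78.03750.

78.0375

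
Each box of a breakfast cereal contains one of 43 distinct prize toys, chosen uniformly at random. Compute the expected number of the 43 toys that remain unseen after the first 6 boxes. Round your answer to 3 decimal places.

37.338

For each toy, P(unseen after 6) = (42/43)^6 = 0.8683.
By linearity of expectation, E[unseen] = 43·(42/43)^6 = 37.3382.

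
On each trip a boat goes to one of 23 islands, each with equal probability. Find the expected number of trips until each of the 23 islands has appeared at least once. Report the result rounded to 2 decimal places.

After k distinct islands have appeared, the next trip gives a new one with probability (23-k)/23, so the expected wait for the (k+1)-th is 23/(23-k).
E[T] = 23/23 + 23/22 + 23/21 + ... + 23/2 + 23/1 = 23·H_{23}.
H_{23} = 3.734, so E[T] = 85.889.

85.89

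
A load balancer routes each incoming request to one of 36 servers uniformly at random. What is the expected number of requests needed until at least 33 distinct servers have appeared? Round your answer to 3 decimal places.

Going from k to k+1 distinct takes a geometric number of requests with mean 36/(36-k).
Sum over k = 0,...,32: E = 36/36 + 36/35 + 36/34 + ... + 36/5 + 36/4 = 84.2841.

84.284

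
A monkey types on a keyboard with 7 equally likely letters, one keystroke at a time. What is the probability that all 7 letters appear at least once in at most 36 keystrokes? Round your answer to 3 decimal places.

By inclusion–exclusion over which letters are missing,
P(all seen) = Σ_{j=0}^{7} (-1)^j C(7,j)((7-j)/7)^36
= 1.0000 - 0.0272 + 0.0001 - 0.0000 + 0.0000 - 0.0000 + 0.0000 - 0.0000
= 0.9729.

0.973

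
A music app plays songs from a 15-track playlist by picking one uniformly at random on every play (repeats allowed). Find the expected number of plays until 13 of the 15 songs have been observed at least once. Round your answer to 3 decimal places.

27.273

With k distinct songs already seen, the next new one arrives after an expected 15/(15-k) plays.
Sum over k = 0,...,12: E = 15/15 + 15/14 + 15/13 + ... + 15/4 + 15/3 = 27.2734.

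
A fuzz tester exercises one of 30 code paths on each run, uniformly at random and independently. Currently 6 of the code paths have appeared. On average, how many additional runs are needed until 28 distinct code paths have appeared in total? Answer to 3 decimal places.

The wait to go from k to k+1 distinct code paths is geometric with mean 30/(30-k).
Sum over k = 6,...,27: E = 30/24 + 30/23 + 30/22 + ... + 30/4 + 30/3 = 68.2787.

68.279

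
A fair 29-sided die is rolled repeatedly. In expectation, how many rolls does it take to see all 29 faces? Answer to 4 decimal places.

114.8880

Split into phases: going from k distinct to k+1 distinct takes on average 29/(29-k) rolls.
E[T] = 29/29 + 29/28 + 29/27 + ... + 29/2 + 29/1 = 29·H_{29}.
H_{29} = 3.96165, so E[T] = 114.88796.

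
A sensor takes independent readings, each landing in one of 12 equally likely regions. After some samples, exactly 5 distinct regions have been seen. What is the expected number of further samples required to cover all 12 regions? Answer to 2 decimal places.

31.11

With k distinct regions already seen, the next new one takes an expected 12/(12-k) samples.
Sum over k = 5,...,11: E = 12/7 + 12/6 + 12/5 + ... + 12/2 + 12/1 = 31.114.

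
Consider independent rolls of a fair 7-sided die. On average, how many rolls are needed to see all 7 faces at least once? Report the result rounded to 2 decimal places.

18.15

The wait to go from k to k+1 distinct faces is geometric with mean 7/(7-k).
E[T] = 7/7 + 7/6 + 7/5 + ... + 7/2 + 7/1 = 7·H_{7}.
H_{7} = 2.593, so E[T] = 18.150.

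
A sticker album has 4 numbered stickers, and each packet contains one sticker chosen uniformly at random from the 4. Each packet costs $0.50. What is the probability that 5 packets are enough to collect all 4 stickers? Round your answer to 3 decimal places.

By inclusion–exclusion over which stickers are missing,
P(all seen) = Σ_{j=0}^{4} (-1)^j C(4,j)((4-j)/4)^5
= 1.0000 - 0.9492 + 0.1875 - 0.0039 + 0.0000
= 0.2344.

0.234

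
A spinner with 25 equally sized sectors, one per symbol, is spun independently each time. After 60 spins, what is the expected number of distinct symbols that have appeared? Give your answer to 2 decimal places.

For each symbol, P(seen in 60 spins) = 1 - (24/25)^60 = 0.914.
By linearity of expectation, E[distinct seen] = 25·(1 - (24/25)^60) = 22.841.

22.84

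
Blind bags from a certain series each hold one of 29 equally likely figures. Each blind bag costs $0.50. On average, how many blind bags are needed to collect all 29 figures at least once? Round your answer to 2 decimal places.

114.89

After k distinct figures have appeared, the next blind bag gives a new one with probability (29-k)/29, so the expected wait for the (k+1)-th is 29/(29-k).
E[T] = 29/29 + 29/28 + 29/27 + ... + 29/2 + 29/1 = 29·H_{29}.
H_{29} = 3.962, so E[T] = 114.888.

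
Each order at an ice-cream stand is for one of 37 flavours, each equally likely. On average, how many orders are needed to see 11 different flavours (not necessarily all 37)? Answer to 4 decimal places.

Going from k to k+1 distinct takes a geometric number of orders with mean 37/(37-k).
Sum over k = 0,...,10: E = 37/37 + 37/36 + 37/35 + ... + 37/28 + 37/27 = 12.84516.

12.8452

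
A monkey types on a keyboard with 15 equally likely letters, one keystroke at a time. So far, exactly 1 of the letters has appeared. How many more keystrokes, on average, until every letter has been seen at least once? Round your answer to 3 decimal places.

48.773

With k distinct letters already seen, the next new one takes an expected 15/(15-k) keystrokes.
Sum over k = 1,...,14: E = 15/14 + 15/13 + 15/12 + ... + 15/2 + 15/1 = 48.7734.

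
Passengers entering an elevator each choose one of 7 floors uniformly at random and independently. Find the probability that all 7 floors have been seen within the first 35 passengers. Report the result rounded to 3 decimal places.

0.968

By inclusion–exclusion over which floors are missing,
P(all seen) = Σ_{j=0}^{7} (-1)^j C(7,j)((7-j)/7)^35
= 1.0000 - 0.0318 + 0.0002 - 0.0000 + 0.0000 - 0.0000 + 0.0000 - 0.0000
= 0.9684.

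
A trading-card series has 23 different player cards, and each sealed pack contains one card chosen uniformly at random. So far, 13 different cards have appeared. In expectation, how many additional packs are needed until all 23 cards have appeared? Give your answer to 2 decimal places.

With k distinct cards already seen, the next new one takes an expected 23/(23-k) packs.
Sum over k = 13,...,22: E = 23/10 + 23/9 + 23/8 + ... + 23/2 + 23/1 = 67.366.

67.37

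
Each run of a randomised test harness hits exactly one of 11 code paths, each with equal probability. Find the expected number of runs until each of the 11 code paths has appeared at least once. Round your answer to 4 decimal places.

33.2187

Split into phases: going from k distinct to k+1 distinct takes on average 11/(11-k) runs.
E[T] = 11/11 + 11/10 + 11/9 + ... + 11/2 + 11/1 = 11·H_{11}.
H_{11} = 3.01988, so E[T] = 33.21865.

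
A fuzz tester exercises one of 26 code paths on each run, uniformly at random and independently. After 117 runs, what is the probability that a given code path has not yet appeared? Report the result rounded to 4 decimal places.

0.0102

Each run misses the fixed code path with probability (26-1)/26 = 25/26, independently.
P(still missing after 117) = (25/26)^117 = 0.01016.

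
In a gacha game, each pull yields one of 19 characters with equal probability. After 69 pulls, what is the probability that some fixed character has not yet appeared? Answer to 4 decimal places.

Each pull misses the fixed character with probability (19-1)/19 = 18/19, independently.
P(still missing after 69) = (18/19)^69 = 0.02398.

0.0240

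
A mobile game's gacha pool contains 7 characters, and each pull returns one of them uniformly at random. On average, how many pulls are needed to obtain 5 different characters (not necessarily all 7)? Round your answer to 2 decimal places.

With k distinct characters already seen, the next new one arrives after an expected 7/(7-k) pulls.
Sum over k = 0,...,4: E = 7/7 + 7/6 + 7/5 + 7/4 + 7/3 = 7.650.

7.65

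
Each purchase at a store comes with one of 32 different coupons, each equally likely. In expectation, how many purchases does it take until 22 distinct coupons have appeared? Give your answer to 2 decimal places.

Going from k to k+1 distinct takes a geometric number of purchases with mean 32/(32-k).
Sum over k = 0,...,21: E = 32/32 + 32/31 + 32/30 + ... + 32/12 + 32/11 = 36.145.

36.14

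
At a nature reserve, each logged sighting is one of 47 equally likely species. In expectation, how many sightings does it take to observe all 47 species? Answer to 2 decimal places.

208.58

After k distinct species have appeared, the next sighting gives a new one with probability (47-k)/47, so the expected wait for the (k+1)-th is 47/(47-k).
E[T] = 47/47 + 47/46 + 47/45 + ... + 47/2 + 47/1 = 47·H_{47}.
H_{47} = 4.438, so E[T] = 208.584.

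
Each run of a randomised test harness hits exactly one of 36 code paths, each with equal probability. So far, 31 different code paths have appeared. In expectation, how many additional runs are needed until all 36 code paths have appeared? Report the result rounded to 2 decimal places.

82.20

From k distinct to k+1 distinct takes on average 36/(36-k) runs.
Sum over k = 31,...,35: E = 36/5 + 36/4 + 36/3 + 36/2 + 36/1 = 82.200.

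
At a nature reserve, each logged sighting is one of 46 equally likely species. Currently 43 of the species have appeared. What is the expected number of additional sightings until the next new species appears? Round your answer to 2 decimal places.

Each sighting yields a new species with probability (46-43)/46 = 3/46, so the wait is geometric with mean 46/3.
E = 46/3 = 15.333.

15.33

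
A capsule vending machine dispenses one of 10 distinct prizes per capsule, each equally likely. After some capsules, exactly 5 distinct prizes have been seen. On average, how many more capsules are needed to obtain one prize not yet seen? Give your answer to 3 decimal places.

The number of capsules until the next new prize is geometric with success probability 5/10, so its mean is 10/5.
E = 10/5 = 2.0000.

2.000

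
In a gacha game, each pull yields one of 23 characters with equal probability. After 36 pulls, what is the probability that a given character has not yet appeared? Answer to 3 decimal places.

0.202

On each pull the fixed character fails to appear with probability 22/23.
P(still missing after 36) = (22/23)^36 = 0.2018.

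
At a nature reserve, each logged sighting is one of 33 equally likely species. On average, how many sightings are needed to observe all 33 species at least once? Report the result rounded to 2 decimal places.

Split into phases: going from k distinct to k+1 distinct takes on average 33/(33-k) sightings.
E[T] = 33/33 + 33/32 + 33/31 + ... + 33/2 + 33/1 = 33·H_{33}.
H_{33} = 4.089, so E[T] = 134.930.

134.93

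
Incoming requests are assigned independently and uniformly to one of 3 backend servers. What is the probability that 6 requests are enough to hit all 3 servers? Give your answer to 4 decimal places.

By inclusion–exclusion over which servers are missing,
P(all seen) = Σ_{j=0}^{3} (-1)^j C(3,j)((3-j)/3)^6
= 1.00000 - 0.26337 + 0.00412 - 0.00000
= 0.74074.

0.7407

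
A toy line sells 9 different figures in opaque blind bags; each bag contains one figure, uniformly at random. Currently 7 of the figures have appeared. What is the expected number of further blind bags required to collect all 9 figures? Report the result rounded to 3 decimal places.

13.500

With k distinct figures already seen, the next new one takes an expected 9/(9-k) blind bags.
Sum over k = 7,...,8: E = 9/2 + 9/1 = 13.5000.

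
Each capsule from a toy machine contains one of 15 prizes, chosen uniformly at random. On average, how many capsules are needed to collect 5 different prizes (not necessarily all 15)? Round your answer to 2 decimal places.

With k distinct prizes already seen, the next new one arrives after an expected 15/(15-k) capsules.
Sum over k = 0,...,4: E = 15/15 + 15/14 + 15/13 + 15/12 + 15/11 = 5.839.

5.84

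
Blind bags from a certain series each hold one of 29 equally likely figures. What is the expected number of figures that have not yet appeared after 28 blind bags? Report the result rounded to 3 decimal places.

10.856

For each figure, P(unseen after 28) = (28/29)^28 = 0.3744.
By linearity of expectation, E[unseen] = 29·(28/29)^28 = 10.8562.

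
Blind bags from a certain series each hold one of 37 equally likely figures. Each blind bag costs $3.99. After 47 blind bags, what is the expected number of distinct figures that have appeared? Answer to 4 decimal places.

For each figure, P(seen in 47 blind bags) = 1 - (36/37)^47 = 0.72411.
By linearity of expectation, E[distinct seen] = 37·(1 - (36/37)^47) = 26.79206.

26.7921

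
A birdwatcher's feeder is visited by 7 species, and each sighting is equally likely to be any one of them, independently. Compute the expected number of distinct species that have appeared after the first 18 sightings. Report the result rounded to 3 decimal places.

6.563

For each species, P(seen in 18 sightings) = 1 - (6/7)^18 = 0.9376.
By linearity of expectation, E[distinct seen] = 7·(1 - (6/7)^18) = 6.5634.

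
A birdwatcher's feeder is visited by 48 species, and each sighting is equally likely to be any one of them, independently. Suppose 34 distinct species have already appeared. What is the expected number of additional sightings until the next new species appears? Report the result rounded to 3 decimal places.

The number of sightings until the next new species is geometric with success probability 14/48, so its mean is 48/14.
E = 48/14 = 3.4286.

3.429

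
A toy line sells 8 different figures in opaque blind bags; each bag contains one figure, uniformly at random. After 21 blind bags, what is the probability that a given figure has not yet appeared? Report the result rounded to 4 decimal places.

0.0606

Each blind bag misses the fixed figure with probability (8-1)/8 = 7/8, independently.
P(still missing after 21) = (7/8)^21 = 0.06056.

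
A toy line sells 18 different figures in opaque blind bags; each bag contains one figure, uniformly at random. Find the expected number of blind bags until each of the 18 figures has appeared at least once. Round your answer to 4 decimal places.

After k distinct figures have appeared, the next blind bag gives a new one with probability (18-k)/18, so the expected wait for the (k+1)-th is 18/(18-k).
E[T] = 18/18 + 18/17 + 18/16 + ... + 18/2 + 18/1 = 18·H_{18}.
H_{18} = 3.49511, so E[T] = 62.91195.

62.9119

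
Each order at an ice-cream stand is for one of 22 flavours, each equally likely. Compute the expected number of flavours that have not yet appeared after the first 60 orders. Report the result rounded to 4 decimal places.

For each flavour, P(unseen after 60) = (21/22)^60 = 0.06135.
By linearity of expectation, E[unseen] = 22·(21/22)^60 = 1.34964.

1.3496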